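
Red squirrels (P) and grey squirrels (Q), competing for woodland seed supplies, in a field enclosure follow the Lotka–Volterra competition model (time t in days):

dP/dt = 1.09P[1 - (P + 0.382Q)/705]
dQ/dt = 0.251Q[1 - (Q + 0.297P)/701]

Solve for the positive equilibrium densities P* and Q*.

Setting both brackets to zero gives the nullclines P + 0.382Q = 705 and 0.297P + Q = 701.
Substituting Q = 701 - 0.297P into the first: P(1 - 0.382·0.297) = 705 - 0.382·701.
So P* = 437/0.887 = 493, and then Q* = 701 - 0.297·493 = 555.

P* ≈ 493, Q* ≈ 555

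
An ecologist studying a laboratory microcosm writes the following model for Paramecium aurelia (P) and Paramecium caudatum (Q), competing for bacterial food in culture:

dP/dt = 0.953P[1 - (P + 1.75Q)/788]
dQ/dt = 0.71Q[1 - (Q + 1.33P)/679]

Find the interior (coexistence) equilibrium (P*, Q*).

Setting both brackets to zero gives the nullclines P + 1.75Q = 788 and 1.33P + Q = 679.
Substituting Q = 679 - 1.33P into the first: P(1 - 1.75·1.33) = 788 - 1.75·679.
So P* = -400/-1.33 = 302, and then Q* = 679 - 1.33·302 = 278.

P* ≈ 302, Q* ≈ 278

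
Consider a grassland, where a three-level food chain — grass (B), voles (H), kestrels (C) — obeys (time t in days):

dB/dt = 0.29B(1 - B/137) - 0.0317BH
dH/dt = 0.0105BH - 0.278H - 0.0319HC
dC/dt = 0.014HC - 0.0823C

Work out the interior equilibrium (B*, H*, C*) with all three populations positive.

B* ≈ 49, H* ≈ 5.88, C* ≈ 7.4

From dC/dt = 0: 0.014H* = 0.0823, so H* = 5.88.
From dB/dt = 0: 0.29(1 - B*/137) = 0.0317·5.88, giving B* = 137·(1 - 0.643) = 49.
From dH/dt = 0: 0.0105·49 - 0.278 = 0.0319C*, so C* = 0.236/0.0319 = 7.4.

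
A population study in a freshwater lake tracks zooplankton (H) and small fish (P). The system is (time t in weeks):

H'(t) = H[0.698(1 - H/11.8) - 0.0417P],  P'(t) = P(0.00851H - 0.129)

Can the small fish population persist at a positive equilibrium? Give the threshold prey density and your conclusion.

The predator equation gives dP/dt > 0 only when H > 0.129/0.00851 = 15.2.
Without the predator, H → K = 11.8. Since 11.8 < 15.2, the predator cannot invade.

Threshold H = 15.2; K < 15.2, so no, the predator goes extinct.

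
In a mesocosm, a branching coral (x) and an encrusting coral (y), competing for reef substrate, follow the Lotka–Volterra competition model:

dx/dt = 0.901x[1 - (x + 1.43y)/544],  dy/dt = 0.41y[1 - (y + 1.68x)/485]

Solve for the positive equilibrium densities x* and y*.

x* ≈ 107, y* ≈ 306

Setting both brackets to zero gives the nullclines x + 1.43y = 544 and 1.68x + y = 485.
Substituting y = 485 - 1.68x into the first: x(1 - 1.43·1.68) = 544 - 1.43·485.
So x* = -150/-1.4 = 107, and then y* = 485 - 1.68·107 = 306.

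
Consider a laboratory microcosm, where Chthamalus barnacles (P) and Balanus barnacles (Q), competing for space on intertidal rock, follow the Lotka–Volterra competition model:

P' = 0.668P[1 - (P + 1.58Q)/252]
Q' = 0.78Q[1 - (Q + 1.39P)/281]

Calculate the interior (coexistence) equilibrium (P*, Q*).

Setting both brackets to zero gives the nullclines P + 1.58Q = 252 and 1.39P + Q = 281.
Substituting Q = 281 - 1.39P into the first: P(1 - 1.58·1.39) = 252 - 1.58·281.
So P* = -192/-1.2 = 160, and then Q* = 281 - 1.39·160 = 57.9.

P* ≈ 160, Q* ≈ 57.9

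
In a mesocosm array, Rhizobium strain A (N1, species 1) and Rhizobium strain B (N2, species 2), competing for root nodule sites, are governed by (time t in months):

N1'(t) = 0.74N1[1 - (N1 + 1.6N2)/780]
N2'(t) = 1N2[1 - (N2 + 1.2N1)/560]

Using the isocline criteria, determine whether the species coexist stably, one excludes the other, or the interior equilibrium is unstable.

Compare the nullcline intercepts: K1/α12 = 780/1.6 = 488 < K2 = 560; K2/α21 = 560/1.2 = 467 < K1 = 780.
Since both are reversed, neither can invade when rare; the interior point is a saddle.

unstable coexistence (outcome depends on initial conditions)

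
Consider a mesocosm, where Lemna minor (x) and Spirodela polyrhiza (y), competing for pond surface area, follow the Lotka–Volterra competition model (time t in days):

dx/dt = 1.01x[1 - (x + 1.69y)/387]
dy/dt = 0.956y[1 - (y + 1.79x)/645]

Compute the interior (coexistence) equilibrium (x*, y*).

x* ≈ 347, y* ≈ 23.6

Setting both brackets to zero gives the nullclines x + 1.69y = 387 and 1.79x + y = 645.
Substituting y = 645 - 1.79x into the first: x(1 - 1.69·1.79) = 387 - 1.69·645.
So x* = -703/-2.03 = 347, and then y* = 645 - 1.79·347 = 23.6.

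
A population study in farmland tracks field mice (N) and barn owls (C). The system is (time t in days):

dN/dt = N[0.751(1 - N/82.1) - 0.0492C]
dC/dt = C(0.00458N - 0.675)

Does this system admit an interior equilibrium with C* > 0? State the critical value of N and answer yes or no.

The predator equation gives dC/dt > 0 only when N > 0.675/0.00458 = 147.
Without the predator, N → K = 82.1. Since 82.1 < 147, the predator cannot invade.

Threshold N = 147; K < 147, so no, the predator goes extinct.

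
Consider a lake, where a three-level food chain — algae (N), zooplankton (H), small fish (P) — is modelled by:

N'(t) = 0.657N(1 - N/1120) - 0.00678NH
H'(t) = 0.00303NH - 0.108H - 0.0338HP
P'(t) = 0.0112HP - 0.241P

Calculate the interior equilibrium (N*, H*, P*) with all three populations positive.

From dP/dt = 0: 0.0112H* = 0.241, so H* = 21.5.
From dN/dt = 0: 0.657(1 - N*/1120) = 0.00678·21.5, giving N* = 1120·(1 - 0.222) = 871.
From dH/dt = 0: 0.00303·871 - 0.108 = 0.0338P*, so P* = 2.53/0.0338 = 74.9.

N* ≈ 871, H* ≈ 21.5, P* ≈ 74.9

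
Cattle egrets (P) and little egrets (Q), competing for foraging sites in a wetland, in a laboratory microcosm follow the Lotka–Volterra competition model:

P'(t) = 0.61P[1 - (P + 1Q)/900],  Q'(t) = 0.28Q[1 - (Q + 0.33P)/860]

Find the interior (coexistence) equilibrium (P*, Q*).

P* ≈ 59.7, Q* ≈ 840

Setting both brackets to zero gives the nullclines P + 1Q = 900 and 0.33P + Q = 860.
Substituting Q = 860 - 0.33P into the first: P(1 - 1·0.33) = 900 - 1·860.
So P* = 40/0.67 = 59.7, and then Q* = 860 - 0.33·59.7 = 840.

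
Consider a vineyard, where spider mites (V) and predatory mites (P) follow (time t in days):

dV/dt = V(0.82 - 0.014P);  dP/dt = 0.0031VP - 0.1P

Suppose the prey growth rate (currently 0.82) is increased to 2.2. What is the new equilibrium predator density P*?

At the interior fixed point, setting dV/dt = 0 with V > 0 fixes P* = (prey growth rate)/(VP coefficient) — independent of the other coefficients.
With the change, P* = 2.2/0.014 = 157; it rises from 58.6.

P* ≈ 157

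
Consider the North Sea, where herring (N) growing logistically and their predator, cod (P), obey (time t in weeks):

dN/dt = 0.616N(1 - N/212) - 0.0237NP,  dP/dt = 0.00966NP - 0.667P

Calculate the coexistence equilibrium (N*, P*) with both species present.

N* ≈ 69, P* ≈ 17.5

From dP/dt = 0 with P > 0: 0.00966N* = 0.667, so N* = 69.
Substitute into dN/dt = 0: 0.616(1 - 69/212) = 0.0237P*.
The bracket is 0.674, giving P* = 0.415/0.0237 = 17.5.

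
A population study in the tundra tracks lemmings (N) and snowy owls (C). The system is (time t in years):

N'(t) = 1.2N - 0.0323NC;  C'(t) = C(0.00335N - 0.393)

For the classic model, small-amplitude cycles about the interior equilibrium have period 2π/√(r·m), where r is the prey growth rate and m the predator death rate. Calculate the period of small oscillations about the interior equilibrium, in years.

Here r = 1.2 and m = 0.393, so r·m = 0.472.
ω = √0.472 = 0.687 per year, hence T = 2π/ω ≈ 9.15 years.

T ≈ 9.15 years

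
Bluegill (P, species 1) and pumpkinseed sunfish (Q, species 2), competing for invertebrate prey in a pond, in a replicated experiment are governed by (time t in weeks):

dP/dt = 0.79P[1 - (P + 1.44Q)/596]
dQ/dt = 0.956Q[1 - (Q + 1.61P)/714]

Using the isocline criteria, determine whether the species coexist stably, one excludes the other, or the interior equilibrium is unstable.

Compare the nullcline intercepts: K1/α12 = 596/1.44 = 414 < K2 = 714; K2/α21 = 714/1.61 = 443 < K1 = 596.
Since both are reversed, neither can invade when rare; the interior point is a saddle.

unstable coexistence (outcome depends on initial conditions)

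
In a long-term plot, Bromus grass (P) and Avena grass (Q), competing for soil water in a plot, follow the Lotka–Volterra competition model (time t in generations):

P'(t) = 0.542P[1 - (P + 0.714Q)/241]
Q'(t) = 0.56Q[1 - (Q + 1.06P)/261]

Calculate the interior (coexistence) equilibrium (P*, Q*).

Setting both brackets to zero gives the nullclines P + 0.714Q = 241 and 1.06P + Q = 261.
Substituting Q = 261 - 1.06P into the first: P(1 - 0.714·1.06) = 241 - 0.714·261.
So P* = 54.6/0.243 = 225, and then Q* = 261 - 1.06·225 = 22.8.

P* ≈ 225, Q* ≈ 22.8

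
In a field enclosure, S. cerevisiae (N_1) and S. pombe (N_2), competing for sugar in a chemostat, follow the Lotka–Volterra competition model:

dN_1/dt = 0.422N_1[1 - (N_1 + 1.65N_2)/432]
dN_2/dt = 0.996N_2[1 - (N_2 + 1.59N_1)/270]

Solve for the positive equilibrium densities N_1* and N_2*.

N_1* ≈ 8.32, N_2* ≈ 257

Setting both brackets to zero gives the nullclines N_1 + 1.65N_2 = 432 and 1.59N_1 + N_2 = 270.
Substituting N_2 = 270 - 1.59N_1 into the first: N_1(1 - 1.65·1.59) = 432 - 1.65·270.
So N_1* = -13.5/-1.62 = 8.32, and then N_2* = 270 - 1.59·8.32 = 257.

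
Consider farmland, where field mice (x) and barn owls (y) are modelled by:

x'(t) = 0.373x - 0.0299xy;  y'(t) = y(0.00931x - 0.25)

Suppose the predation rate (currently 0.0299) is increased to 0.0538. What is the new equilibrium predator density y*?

y* ≈ 6.93

At the interior fixed point, setting dx/dt = 0 with x > 0 fixes y* = (prey growth rate)/(xy coefficient) — independent of the other coefficients.
With the change, y* = 0.373/0.0538 = 6.93; it falls from 12.5.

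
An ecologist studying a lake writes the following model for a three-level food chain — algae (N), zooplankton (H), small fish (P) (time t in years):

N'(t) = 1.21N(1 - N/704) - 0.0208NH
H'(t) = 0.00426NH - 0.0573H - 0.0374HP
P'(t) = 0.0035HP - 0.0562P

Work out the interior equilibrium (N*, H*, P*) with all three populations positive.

N* ≈ 510, H* ≈ 16.1, P* ≈ 56.5

From dP/dt = 0: 0.0035H* = 0.0562, so H* = 16.1.
From dN/dt = 0: 1.21(1 - N*/704) = 0.0208·16.1, giving N* = 704·(1 - 0.276) = 510.
From dH/dt = 0: 0.00426·510 - 0.0573 = 0.0374P*, so P* = 2.11/0.0374 = 56.5.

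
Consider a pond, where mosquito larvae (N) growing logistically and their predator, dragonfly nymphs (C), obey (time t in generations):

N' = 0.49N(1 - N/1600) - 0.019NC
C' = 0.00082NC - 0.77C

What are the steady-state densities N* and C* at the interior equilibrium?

N* ≈ 939, C* ≈ 10.7

From dC/dt = 0 with C > 0: 0.00082N* = 0.77, so N* = 939.
Substitute into dN/dt = 0: 0.49(1 - 939/1600) = 0.019C*.
The bracket is 0.413, giving C* = 0.202/0.019 = 10.7.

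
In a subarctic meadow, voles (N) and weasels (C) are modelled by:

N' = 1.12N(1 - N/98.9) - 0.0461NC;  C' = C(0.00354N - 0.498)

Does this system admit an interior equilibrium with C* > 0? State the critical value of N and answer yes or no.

The predator equation gives dC/dt > 0 only when N > 0.498/0.00354 = 141.
Without the predator, N → K = 98.9. Since 98.9 < 141, the predator cannot invade.

Threshold N = 141; K < 141, so no, the predator goes extinct.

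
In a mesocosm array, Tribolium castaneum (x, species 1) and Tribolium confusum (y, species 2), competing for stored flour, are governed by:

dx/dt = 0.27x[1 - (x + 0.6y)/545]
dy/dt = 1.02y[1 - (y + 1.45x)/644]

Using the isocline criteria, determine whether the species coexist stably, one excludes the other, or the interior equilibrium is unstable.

species 1 excludes species 2

Compare the nullcline intercepts: K1/α12 = 545/0.6 = 908 > K2 = 644; K2/α21 = 644/1.45 = 444 < K1 = 545.
Since the inequalities point opposite ways, species 1 can invade but species 2 cannot.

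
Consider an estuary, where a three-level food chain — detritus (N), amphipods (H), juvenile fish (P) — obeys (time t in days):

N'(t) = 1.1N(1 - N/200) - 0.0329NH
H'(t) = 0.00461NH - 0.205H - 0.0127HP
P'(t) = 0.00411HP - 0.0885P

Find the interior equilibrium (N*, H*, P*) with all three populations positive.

N* ≈ 71.2, H* ≈ 21.5, P* ≈ 9.7

From dP/dt = 0: 0.00411H* = 0.0885, so H* = 21.5.
From dN/dt = 0: 1.1(1 - N*/200) = 0.0329·21.5, giving N* = 200·(1 - 0.644) = 71.2.
From dH/dt = 0: 0.00461·71.2 - 0.205 = 0.0127P*, so P* = 0.123/0.0127 = 9.7.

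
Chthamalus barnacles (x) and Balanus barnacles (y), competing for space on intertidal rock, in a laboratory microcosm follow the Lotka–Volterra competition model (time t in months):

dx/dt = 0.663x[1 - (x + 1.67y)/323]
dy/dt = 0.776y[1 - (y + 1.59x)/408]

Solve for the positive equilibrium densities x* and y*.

x* ≈ 216, y* ≈ 63.8

Setting both brackets to zero gives the nullclines x + 1.67y = 323 and 1.59x + y = 408.
Substituting y = 408 - 1.59x into the first: x(1 - 1.67·1.59) = 323 - 1.67·408.
So x* = -358/-1.66 = 216, and then y* = 408 - 1.59·216 = 63.8.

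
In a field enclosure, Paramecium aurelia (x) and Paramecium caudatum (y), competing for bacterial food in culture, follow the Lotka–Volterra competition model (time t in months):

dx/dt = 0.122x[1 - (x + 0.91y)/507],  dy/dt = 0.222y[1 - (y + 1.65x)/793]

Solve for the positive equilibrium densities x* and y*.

Setting both brackets to zero gives the nullclines x + 0.91y = 507 and 1.65x + y = 793.
Substituting y = 793 - 1.65x into the first: x(1 - 0.91·1.65) = 507 - 0.91·793.
So x* = -215/-0.502 = 428, and then y* = 793 - 1.65·428 = 86.8.

x* ≈ 428, y* ≈ 86.8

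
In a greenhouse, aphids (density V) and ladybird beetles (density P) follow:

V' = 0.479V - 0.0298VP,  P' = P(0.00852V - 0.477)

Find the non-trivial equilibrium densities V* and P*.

V* ≈ 56, P* ≈ 16.1

Set dP/dt = 0 with P > 0: 0.00852V - 0.477 = 0, so V* = 0.477/0.00852 = 56.
Set dV/dt = 0 with V > 0: 0.479 - 0.0298P = 0, so P* = 0.479/0.0298 = 16.1.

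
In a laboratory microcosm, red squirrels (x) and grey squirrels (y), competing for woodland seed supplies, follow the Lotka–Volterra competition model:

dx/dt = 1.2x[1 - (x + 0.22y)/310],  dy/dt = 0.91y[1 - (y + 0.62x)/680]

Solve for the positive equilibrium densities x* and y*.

x* ≈ 186, y* ≈ 565

Setting both brackets to zero gives the nullclines x + 0.22y = 310 and 0.62x + y = 680.
Substituting y = 680 - 0.62x into the first: x(1 - 0.22·0.62) = 310 - 0.22·680.
So x* = 160/0.864 = 186, and then y* = 680 - 0.62·186 = 565.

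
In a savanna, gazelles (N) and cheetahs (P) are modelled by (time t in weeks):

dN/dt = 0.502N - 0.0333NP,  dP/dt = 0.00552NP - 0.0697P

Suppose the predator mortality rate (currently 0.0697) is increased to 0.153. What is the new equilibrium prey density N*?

At the interior fixed point, setting dP/dt = 0 with P > 0 fixes N* = (predator death rate)/(NP coefficient) — independent of the other coefficients.
With the change, N* = 0.153/0.00552 = 27.7; it rises from 12.6.

N* ≈ 27.7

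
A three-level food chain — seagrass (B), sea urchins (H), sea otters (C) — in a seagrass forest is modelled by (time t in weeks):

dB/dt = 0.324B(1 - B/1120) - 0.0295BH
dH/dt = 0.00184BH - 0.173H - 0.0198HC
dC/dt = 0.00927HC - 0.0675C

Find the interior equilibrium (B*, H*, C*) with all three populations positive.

From dC/dt = 0: 0.00927H* = 0.0675, so H* = 7.28.
From dB/dt = 0: 0.324(1 - B*/1120) = 0.0295·7.28, giving B* = 1120·(1 - 0.663) = 377.
From dH/dt = 0: 0.00184·377 - 0.173 = 0.0198C*, so C* = 0.522/0.0198 = 26.3.

B* ≈ 377, H* ≈ 7.28, C* ≈ 26.3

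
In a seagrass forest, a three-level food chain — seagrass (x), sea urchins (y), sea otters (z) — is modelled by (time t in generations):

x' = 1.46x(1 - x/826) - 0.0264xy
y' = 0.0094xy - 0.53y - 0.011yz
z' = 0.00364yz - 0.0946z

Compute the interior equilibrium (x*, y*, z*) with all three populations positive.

From dz/dt = 0: 0.00364y* = 0.0946, so y* = 26.
From dx/dt = 0: 1.46(1 - x*/826) = 0.0264·26, giving x* = 826·(1 - 0.47) = 438.
From dy/dt = 0: 0.0094·438 - 0.53 = 0.011z*, so z* = 3.59/0.011 = 326.

x* ≈ 438, y* ≈ 26, z* ≈ 326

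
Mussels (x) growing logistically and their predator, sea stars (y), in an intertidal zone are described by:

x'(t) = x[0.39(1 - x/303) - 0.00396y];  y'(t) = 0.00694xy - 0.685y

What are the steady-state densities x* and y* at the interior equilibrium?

From dy/dt = 0 with y > 0: 0.00694x* = 0.685, so x* = 98.7.
Substitute into dx/dt = 0: 0.39(1 - 98.7/303) = 0.00396y*.
The bracket is 0.674, giving y* = 0.263/0.00396 = 66.4.

x* ≈ 98.7, y* ≈ 66.4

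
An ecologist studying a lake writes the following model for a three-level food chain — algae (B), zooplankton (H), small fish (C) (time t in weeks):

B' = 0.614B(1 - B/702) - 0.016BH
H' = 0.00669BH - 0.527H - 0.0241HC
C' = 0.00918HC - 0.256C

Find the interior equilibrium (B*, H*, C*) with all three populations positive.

From dC/dt = 0: 0.00918H* = 0.256, so H* = 27.9.
From dB/dt = 0: 0.614(1 - B*/702) = 0.016·27.9, giving B* = 702·(1 - 0.727) = 192.
From dH/dt = 0: 0.00669·192 - 0.527 = 0.0241C*, so C* = 0.757/0.0241 = 31.4.

B* ≈ 192, H* ≈ 27.9, C* ≈ 31.4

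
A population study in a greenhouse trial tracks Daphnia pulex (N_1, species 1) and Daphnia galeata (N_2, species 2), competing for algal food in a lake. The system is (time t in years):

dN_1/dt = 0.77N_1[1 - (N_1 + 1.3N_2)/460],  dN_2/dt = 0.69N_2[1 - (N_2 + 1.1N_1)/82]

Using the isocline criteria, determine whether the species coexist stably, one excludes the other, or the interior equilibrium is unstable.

Compare the nullcline intercepts: K1/α12 = 460/1.3 = 354 > K2 = 82; K2/α21 = 82/1.1 = 74.5 < K1 = 460.
Since the inequalities point opposite ways, species 1 can invade but species 2 cannot.

species 1 excludes species 2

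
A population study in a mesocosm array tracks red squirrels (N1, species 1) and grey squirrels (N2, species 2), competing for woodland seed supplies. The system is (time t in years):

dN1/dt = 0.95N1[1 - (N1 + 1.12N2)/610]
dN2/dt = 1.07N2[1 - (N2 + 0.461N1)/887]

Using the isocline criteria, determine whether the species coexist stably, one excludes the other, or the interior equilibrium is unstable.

Compare the nullcline intercepts: K1/α12 = 610/1.12 = 545 < K2 = 887; K2/α21 = 887/0.461 = 1920 > K1 = 610.
Since the inequalities point opposite ways, species 2 can invade but species 1 cannot.

species 2 excludes species 1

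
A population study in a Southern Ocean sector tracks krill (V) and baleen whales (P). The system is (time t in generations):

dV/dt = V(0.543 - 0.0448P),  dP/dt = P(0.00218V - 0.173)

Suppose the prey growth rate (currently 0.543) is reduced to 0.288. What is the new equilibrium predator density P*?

P* ≈ 6.43

At the interior fixed point, setting dV/dt = 0 with V > 0 fixes P* = (prey growth rate)/(VP coefficient) — independent of the other coefficients.
With the change, P* = 0.288/0.0448 = 6.43; it falls from 12.1.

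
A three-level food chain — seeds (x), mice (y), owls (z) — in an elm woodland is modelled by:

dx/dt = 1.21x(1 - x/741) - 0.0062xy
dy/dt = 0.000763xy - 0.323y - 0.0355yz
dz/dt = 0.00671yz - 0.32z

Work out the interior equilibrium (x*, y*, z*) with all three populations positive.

x* ≈ 560, y* ≈ 47.7, z* ≈ 2.94

From dz/dt = 0: 0.00671y* = 0.32, so y* = 47.7.
From dx/dt = 0: 1.21(1 - x*/741) = 0.0062·47.7, giving x* = 741·(1 - 0.244) = 560.
From dy/dt = 0: 0.000763·560 - 0.323 = 0.0355z*, so z* = 0.104/0.0355 = 2.94.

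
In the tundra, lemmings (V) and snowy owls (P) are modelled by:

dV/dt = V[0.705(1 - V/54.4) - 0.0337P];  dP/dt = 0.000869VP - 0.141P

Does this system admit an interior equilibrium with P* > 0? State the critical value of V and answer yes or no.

The predator equation gives dP/dt > 0 only when V > 0.141/0.000869 = 162.
Without the predator, V → K = 54.4. Since 54.4 < 162, the predator cannot invade.

Threshold V = 162; K < 162, so no, the predator goes extinct.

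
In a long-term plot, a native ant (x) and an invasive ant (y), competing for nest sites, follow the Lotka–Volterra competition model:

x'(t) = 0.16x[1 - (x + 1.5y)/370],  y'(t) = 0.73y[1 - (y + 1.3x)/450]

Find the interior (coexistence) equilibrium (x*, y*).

Setting both brackets to zero gives the nullclines x + 1.5y = 370 and 1.3x + y = 450.
Substituting y = 450 - 1.3x into the first: x(1 - 1.5·1.3) = 370 - 1.5·450.
So x* = -305/-0.95 = 321, and then y* = 450 - 1.3·321 = 32.6.

x* ≈ 321, y* ≈ 32.6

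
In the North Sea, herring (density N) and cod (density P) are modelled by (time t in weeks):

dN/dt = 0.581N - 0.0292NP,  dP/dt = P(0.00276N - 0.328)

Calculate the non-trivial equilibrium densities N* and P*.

N* ≈ 119, P* ≈ 19.9

Set dP/dt = 0 with P > 0: 0.00276N - 0.328 = 0, so N* = 0.328/0.00276 = 119.
Set dN/dt = 0 with N > 0: 0.581 - 0.0292P = 0, so P* = 0.581/0.0292 = 19.9.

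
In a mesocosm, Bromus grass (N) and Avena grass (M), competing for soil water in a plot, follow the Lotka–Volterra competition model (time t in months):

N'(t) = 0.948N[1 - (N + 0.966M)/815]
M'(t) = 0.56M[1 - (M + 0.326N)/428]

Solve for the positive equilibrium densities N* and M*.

Setting both brackets to zero gives the nullclines N + 0.966M = 815 and 0.326N + M = 428.
Substituting M = 428 - 0.326N into the first: N(1 - 0.966·0.326) = 815 - 0.966·428.
So N* = 402/0.685 = 586, and then M* = 428 - 0.326·586 = 237.

N* ≈ 586, M* ≈ 237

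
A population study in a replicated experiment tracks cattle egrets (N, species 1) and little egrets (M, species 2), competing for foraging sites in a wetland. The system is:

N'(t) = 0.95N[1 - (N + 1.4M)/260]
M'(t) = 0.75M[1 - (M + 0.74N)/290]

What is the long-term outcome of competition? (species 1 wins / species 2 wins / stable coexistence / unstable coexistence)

Compare the nullcline intercepts: K1/α12 = 260/1.4 = 186 < K2 = 290; K2/α21 = 290/0.74 = 392 > K1 = 260.
Since the inequalities point opposite ways, species 2 can invade but species 1 cannot.

species 2 excludes species 1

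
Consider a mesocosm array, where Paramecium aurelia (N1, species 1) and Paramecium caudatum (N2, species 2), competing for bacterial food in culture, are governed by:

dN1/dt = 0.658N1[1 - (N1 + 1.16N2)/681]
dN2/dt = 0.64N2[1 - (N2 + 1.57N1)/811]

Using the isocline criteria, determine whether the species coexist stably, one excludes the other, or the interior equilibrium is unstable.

Compare the nullcline intercepts: K1/α12 = 681/1.16 = 587 < K2 = 811; K2/α21 = 811/1.57 = 517 < K1 = 681.
Since both are reversed, neither can invade when rare; the interior point is a saddle.

unstable coexistence (outcome depends on initial conditions)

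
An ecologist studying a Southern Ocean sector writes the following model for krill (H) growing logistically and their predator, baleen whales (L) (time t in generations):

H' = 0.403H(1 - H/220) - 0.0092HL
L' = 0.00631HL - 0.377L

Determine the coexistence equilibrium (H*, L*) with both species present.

H* ≈ 59.7, L* ≈ 31.9

From dL/dt = 0 with L > 0: 0.00631H* = 0.377, so H* = 59.7.
Substitute into dH/dt = 0: 0.403(1 - 59.7/220) = 0.0092L*.
The bracket is 0.728, giving L* = 0.294/0.0092 = 31.9.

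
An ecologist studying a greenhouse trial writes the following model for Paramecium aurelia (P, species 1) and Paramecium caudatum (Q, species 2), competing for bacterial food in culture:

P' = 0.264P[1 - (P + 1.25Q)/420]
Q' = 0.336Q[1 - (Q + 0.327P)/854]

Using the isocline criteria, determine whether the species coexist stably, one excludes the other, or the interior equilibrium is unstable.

Compare the nullcline intercepts: K1/α12 = 420/1.25 = 336 < K2 = 854; K2/α21 = 854/0.327 = 2610 > K1 = 420.
Since the inequalities point opposite ways, species 2 can invade but species 1 cannot.

species 2 excludes species 1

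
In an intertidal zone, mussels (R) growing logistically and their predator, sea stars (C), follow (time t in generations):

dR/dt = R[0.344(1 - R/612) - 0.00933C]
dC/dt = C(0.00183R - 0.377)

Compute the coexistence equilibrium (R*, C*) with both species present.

From dC/dt = 0 with C > 0: 0.00183R* = 0.377, so R* = 206.
Substitute into dR/dt = 0: 0.344(1 - 206/612) = 0.00933C*.
The bracket is 0.663, giving C* = 0.228/0.00933 = 24.5.

R* ≈ 206, C* ≈ 24.5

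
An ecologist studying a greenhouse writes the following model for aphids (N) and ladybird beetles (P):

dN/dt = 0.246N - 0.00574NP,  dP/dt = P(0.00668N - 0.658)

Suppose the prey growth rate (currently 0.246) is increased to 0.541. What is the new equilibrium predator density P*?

At the interior fixed point, setting dN/dt = 0 with N > 0 fixes P* = (prey growth rate)/(NP coefficient) — independent of the other coefficients.
With the change, P* = 0.541/0.00574 = 94.3; it rises from 42.9.

P* ≈ 94.3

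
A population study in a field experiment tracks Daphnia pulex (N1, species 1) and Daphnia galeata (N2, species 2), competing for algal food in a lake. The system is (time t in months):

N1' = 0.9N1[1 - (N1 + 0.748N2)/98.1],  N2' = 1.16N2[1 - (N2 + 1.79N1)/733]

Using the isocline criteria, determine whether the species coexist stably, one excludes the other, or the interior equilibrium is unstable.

species 2 excludes species 1

Compare the nullcline intercepts: K1/α12 = 98.1/0.748 = 131 < K2 = 733; K2/α21 = 733/1.79 = 409 > K1 = 98.1.
Since the inequalities point opposite ways, species 2 can invade but species 1 cannot.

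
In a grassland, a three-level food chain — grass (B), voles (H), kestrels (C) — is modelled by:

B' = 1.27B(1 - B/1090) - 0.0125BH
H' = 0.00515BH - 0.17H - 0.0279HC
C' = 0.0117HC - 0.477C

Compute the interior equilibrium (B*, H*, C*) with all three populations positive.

B* ≈ 653, H* ≈ 40.8, C* ≈ 114

From dC/dt = 0: 0.0117H* = 0.477, so H* = 40.8.
From dB/dt = 0: 1.27(1 - B*/1090) = 0.0125·40.8, giving B* = 1090·(1 - 0.401) = 653.
From dH/dt = 0: 0.00515·653 - 0.17 = 0.0279C*, so C* = 3.19/0.0279 = 114.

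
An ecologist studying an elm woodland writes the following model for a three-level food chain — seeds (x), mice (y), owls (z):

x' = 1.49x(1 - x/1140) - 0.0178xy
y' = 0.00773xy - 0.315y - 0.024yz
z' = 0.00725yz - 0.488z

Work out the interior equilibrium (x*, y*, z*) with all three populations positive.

From dz/dt = 0: 0.00725y* = 0.488, so y* = 67.3.
From dx/dt = 0: 1.49(1 - x*/1140) = 0.0178·67.3, giving x* = 1140·(1 - 0.804) = 223.
From dy/dt = 0: 0.00773·223 - 0.315 = 0.024z*, so z* = 1.41/0.024 = 58.8.

x* ≈ 223, y* ≈ 67.3, z* ≈ 58.8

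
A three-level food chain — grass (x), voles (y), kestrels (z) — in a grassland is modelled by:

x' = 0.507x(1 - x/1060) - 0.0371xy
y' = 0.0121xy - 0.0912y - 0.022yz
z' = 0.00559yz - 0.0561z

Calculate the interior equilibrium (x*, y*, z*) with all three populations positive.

x* ≈ 282, y* ≈ 10, z* ≈ 151

From dz/dt = 0: 0.00559y* = 0.0561, so y* = 10.
From dx/dt = 0: 0.507(1 - x*/1060) = 0.0371·10, giving x* = 1060·(1 - 0.734) = 282.
From dy/dt = 0: 0.0121·282 - 0.0912 = 0.022z*, so z* = 3.32/0.022 = 151.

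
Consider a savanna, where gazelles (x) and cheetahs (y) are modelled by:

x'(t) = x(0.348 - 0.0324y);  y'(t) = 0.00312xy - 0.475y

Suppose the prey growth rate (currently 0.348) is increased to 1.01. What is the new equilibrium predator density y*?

y* ≈ 31.2

At the interior fixed point, setting dx/dt = 0 with x > 0 fixes y* = (prey growth rate)/(xy coefficient) — independent of the other coefficients.
With the change, y* = 1.01/0.0324 = 31.2; it rises from 10.7.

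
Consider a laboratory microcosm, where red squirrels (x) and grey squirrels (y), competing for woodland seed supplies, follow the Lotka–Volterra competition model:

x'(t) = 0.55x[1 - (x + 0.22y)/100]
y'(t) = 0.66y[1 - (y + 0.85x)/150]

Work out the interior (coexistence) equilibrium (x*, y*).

x* ≈ 82.4, y* ≈ 80

Setting both brackets to zero gives the nullclines x + 0.22y = 100 and 0.85x + y = 150.
Substituting y = 150 - 0.85x into the first: x(1 - 0.22·0.85) = 100 - 0.22·150.
So x* = 67/0.813 = 82.4, and then y* = 150 - 0.85·82.4 = 80.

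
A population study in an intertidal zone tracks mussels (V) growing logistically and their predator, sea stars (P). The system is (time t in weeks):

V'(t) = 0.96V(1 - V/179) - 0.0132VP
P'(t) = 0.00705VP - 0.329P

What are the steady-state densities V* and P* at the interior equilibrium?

From dP/dt = 0 with P > 0: 0.00705V* = 0.329, so V* = 46.7.
Substitute into dV/dt = 0: 0.96(1 - 46.7/179) = 0.0132P*.
The bracket is 0.739, giving P* = 0.71/0.0132 = 53.8.

V* ≈ 46.7, P* ≈ 53.8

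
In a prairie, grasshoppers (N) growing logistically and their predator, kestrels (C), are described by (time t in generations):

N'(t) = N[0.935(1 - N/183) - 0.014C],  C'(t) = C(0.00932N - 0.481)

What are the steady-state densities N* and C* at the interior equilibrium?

N* ≈ 51.6, C* ≈ 48

From dC/dt = 0 with C > 0: 0.00932N* = 0.481, so N* = 51.6.
Substitute into dN/dt = 0: 0.935(1 - 51.6/183) = 0.014C*.
The bracket is 0.718, giving C* = 0.671/0.014 = 48.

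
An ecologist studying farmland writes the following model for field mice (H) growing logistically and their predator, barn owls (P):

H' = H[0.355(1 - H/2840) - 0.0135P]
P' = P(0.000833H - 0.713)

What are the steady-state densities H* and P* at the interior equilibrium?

From dP/dt = 0 with P > 0: 0.000833H* = 0.713, so H* = 856.
Substitute into dH/dt = 0: 0.355(1 - 856/2840) = 0.0135P*.
The bracket is 0.699, giving P* = 0.248/0.0135 = 18.4.

H* ≈ 856, P* ≈ 18.4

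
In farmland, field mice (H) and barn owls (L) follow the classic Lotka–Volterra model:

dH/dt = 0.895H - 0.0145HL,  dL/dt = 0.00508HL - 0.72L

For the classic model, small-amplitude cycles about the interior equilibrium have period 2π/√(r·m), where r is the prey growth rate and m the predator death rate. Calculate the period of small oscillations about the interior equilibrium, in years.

Here r = 0.895 and m = 0.72, so r·m = 0.644.
ω = √0.644 = 0.803 per year, hence T = 2π/ω ≈ 7.83 years.

T ≈ 7.83 years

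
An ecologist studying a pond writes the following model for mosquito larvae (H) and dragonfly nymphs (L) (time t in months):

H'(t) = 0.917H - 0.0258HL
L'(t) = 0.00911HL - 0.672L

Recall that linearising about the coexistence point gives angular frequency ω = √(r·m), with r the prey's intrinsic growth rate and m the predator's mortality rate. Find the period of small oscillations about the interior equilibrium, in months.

T ≈ 8 months

Here r = 0.917 and m = 0.672, so r·m = 0.616.
ω = √0.616 = 0.785 per month, hence T = 2π/ω ≈ 8 months.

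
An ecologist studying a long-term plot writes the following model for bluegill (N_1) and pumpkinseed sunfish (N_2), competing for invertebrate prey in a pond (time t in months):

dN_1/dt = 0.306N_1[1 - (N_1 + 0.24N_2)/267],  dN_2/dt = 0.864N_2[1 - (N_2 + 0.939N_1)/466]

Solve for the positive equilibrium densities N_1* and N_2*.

N_1* ≈ 200, N_2* ≈ 278

Setting both brackets to zero gives the nullclines N_1 + 0.24N_2 = 267 and 0.939N_1 + N_2 = 466.
Substituting N_2 = 466 - 0.939N_1 into the first: N_1(1 - 0.24·0.939) = 267 - 0.24·466.
So N_1* = 155/0.775 = 200, and then N_2* = 466 - 0.939·200 = 278.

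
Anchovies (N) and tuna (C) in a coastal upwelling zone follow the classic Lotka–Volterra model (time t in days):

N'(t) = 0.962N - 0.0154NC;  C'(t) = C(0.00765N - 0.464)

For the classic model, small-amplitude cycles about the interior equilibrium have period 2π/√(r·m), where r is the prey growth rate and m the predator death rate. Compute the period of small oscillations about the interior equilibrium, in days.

Here r = 0.962 and m = 0.464, so r·m = 0.446.
ω = √0.446 = 0.668 per day, hence T = 2π/ω ≈ 9.4 days.

T ≈ 9.4 days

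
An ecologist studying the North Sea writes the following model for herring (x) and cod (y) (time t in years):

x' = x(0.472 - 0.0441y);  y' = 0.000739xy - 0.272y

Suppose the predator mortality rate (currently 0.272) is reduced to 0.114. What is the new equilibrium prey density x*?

At the interior fixed point, setting dy/dt = 0 with y > 0 fixes x* = (predator death rate)/(xy coefficient) — independent of the other coefficients.
With the change, x* = 0.114/0.000739 = 154; it falls from 368.

x* ≈ 154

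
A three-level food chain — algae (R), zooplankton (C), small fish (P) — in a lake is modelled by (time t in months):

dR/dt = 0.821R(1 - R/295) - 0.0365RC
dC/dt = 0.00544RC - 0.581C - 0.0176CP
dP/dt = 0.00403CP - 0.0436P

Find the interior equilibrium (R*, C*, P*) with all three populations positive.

R* ≈ 153, C* ≈ 10.8, P* ≈ 14.3

From dP/dt = 0: 0.00403C* = 0.0436, so C* = 10.8.
From dR/dt = 0: 0.821(1 - R*/295) = 0.0365·10.8, giving R* = 295·(1 - 0.481) = 153.
From dC/dt = 0: 0.00544·153 - 0.581 = 0.0176P*, so P* = 0.252/0.0176 = 14.3.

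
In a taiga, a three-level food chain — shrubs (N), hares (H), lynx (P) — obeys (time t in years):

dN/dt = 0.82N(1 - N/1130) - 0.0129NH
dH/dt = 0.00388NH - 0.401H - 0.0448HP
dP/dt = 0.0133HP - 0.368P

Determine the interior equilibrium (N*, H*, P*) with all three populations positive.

N* ≈ 638, H* ≈ 27.7, P* ≈ 46.3

From dP/dt = 0: 0.0133H* = 0.368, so H* = 27.7.
From dN/dt = 0: 0.82(1 - N*/1130) = 0.0129·27.7, giving N* = 1130·(1 - 0.435) = 638.
From dH/dt = 0: 0.00388·638 - 0.401 = 0.0448P*, so P* = 2.07/0.0448 = 46.3.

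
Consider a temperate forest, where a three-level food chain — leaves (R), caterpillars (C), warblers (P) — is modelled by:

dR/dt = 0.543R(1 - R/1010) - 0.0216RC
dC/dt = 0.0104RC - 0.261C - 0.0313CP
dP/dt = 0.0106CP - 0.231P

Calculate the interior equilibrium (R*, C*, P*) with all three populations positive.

R* ≈ 134, C* ≈ 21.8, P* ≈ 36.3

From dP/dt = 0: 0.0106C* = 0.231, so C* = 21.8.
From dR/dt = 0: 0.543(1 - R*/1010) = 0.0216·21.8, giving R* = 1010·(1 - 0.867) = 134.
From dC/dt = 0: 0.0104·134 - 0.261 = 0.0313P*, so P* = 1.14/0.0313 = 36.3.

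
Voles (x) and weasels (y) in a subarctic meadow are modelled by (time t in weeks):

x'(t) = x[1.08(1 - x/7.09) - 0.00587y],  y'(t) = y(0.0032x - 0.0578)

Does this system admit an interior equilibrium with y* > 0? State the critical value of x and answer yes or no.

Threshold x = 18.1; K < 18.1, so no, the predator goes extinct.

The predator equation gives dy/dt > 0 only when x > 0.0578/0.0032 = 18.1.
Without the predator, x → K = 7.09. Since 7.09 < 18.1, the predator cannot invade.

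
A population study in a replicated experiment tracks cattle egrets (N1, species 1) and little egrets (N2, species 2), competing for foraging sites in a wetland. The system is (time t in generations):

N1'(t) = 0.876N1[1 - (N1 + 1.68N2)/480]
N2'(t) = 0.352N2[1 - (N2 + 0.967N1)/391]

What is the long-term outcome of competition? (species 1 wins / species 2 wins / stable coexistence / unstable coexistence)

unstable coexistence (outcome depends on initial conditions)

Compare the nullcline intercepts: K1/α12 = 480/1.68 = 286 < K2 = 391; K2/α21 = 391/0.967 = 404 < K1 = 480.
Since both are reversed, neither can invade when rare; the interior point is a saddle.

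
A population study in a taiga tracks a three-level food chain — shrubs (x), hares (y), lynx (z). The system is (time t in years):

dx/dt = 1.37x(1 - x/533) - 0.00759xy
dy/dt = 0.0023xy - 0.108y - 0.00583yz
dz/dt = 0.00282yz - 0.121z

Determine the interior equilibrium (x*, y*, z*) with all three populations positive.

x* ≈ 406, y* ≈ 42.9, z* ≈ 142

From dz/dt = 0: 0.00282y* = 0.121, so y* = 42.9.
From dx/dt = 0: 1.37(1 - x*/533) = 0.00759·42.9, giving x* = 533·(1 - 0.238) = 406.
From dy/dt = 0: 0.0023·406 - 0.108 = 0.00583z*, so z* = 0.826/0.00583 = 142.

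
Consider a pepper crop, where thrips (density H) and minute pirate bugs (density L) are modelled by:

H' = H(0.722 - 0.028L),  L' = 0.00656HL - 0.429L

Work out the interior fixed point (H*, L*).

H* ≈ 65.4, L* ≈ 25.8

Set dL/dt = 0 with L > 0: 0.00656H - 0.429 = 0, so H* = 0.429/0.00656 = 65.4.
Set dH/dt = 0 with H > 0: 0.722 - 0.028L = 0, so L* = 0.722/0.028 = 25.8.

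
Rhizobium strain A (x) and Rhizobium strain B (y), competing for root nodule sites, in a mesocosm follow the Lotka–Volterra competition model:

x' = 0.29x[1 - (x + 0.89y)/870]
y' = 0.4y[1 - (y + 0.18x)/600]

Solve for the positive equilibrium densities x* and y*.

x* ≈ 400, y* ≈ 528

Setting both brackets to zero gives the nullclines x + 0.89y = 870 and 0.18x + y = 600.
Substituting y = 600 - 0.18x into the first: x(1 - 0.89·0.18) = 870 - 0.89·600.
So x* = 336/0.84 = 400, and then y* = 600 - 0.18·400 = 528.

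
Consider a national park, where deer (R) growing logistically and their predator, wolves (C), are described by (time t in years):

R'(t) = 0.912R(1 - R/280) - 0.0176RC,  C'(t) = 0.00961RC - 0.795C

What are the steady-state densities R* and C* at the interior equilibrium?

R* ≈ 82.7, C* ≈ 36.5

From dC/dt = 0 with C > 0: 0.00961R* = 0.795, so R* = 82.7.
Substitute into dR/dt = 0: 0.912(1 - 82.7/280) = 0.0176C*.
The bracket is 0.705, giving C* = 0.643/0.0176 = 36.5.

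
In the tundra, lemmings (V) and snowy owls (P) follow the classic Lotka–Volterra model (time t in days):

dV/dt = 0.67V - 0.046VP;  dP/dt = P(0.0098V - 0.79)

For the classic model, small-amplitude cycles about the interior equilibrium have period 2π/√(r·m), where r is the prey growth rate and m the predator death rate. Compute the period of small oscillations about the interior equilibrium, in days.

T ≈ 8.64 days

Here r = 0.67 and m = 0.79, so r·m = 0.529.
ω = √0.529 = 0.728 per day, hence T = 2π/ω ≈ 8.64 days.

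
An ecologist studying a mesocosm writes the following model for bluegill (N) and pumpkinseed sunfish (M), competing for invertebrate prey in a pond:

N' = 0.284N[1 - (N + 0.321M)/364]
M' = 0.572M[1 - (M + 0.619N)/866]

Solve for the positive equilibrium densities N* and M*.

N* ≈ 107, M* ≈ 800

Setting both brackets to zero gives the nullclines N + 0.321M = 364 and 0.619N + M = 866.
Substituting M = 866 - 0.619N into the first: N(1 - 0.321·0.619) = 364 - 0.321·866.
So N* = 86/0.801 = 107, and then M* = 866 - 0.619·107 = 800.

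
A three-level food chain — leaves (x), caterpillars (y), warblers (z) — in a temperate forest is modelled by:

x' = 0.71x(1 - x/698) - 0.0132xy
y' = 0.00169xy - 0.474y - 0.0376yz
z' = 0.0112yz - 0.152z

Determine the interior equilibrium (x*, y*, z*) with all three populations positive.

x* ≈ 522, y* ≈ 13.6, z* ≈ 10.9

From dz/dt = 0: 0.0112y* = 0.152, so y* = 13.6.
From dx/dt = 0: 0.71(1 - x*/698) = 0.0132·13.6, giving x* = 698·(1 - 0.252) = 522.
From dy/dt = 0: 0.00169·522 - 0.474 = 0.0376z*, so z* = 0.408/0.0376 = 10.9.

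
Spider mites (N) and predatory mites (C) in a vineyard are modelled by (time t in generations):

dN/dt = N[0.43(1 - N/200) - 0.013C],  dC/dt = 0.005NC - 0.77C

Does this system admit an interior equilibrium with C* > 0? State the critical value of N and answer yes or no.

Threshold N = 154; K > 154, so yes, the predator persists.

The predator equation gives dC/dt > 0 only when N > 0.77/0.005 = 154.
Without the predator, N → K = 200. Since 200 > 154, the predator can invade and persist.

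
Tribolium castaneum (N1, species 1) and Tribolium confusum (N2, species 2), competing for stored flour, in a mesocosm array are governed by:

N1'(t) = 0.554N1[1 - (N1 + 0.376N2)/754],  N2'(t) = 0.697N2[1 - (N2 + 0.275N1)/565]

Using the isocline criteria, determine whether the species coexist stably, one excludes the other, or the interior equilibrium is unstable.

stable coexistence

Compare the nullcline intercepts: K1/α12 = 754/0.376 = 2010 > K2 = 565; K2/α21 = 565/0.275 = 2050 > K1 = 754.
Since both inequalities hold, each species can invade when rare, so the interior equilibrium is stable.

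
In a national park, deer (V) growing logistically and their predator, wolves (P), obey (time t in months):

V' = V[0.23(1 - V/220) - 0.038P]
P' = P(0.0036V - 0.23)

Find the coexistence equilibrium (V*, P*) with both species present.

V* ≈ 63.9, P* ≈ 4.29

From dP/dt = 0 with P > 0: 0.0036V* = 0.23, so V* = 63.9.
Substitute into dV/dt = 0: 0.23(1 - 63.9/220) = 0.038P*.
The bracket is 0.71, giving P* = 0.163/0.038 = 4.29.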